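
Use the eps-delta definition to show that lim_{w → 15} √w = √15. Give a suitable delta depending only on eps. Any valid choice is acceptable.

Let eps > 0 be given. We want delta > 0 such that 0 < |w − 15| < delta implies |√w − √15| < eps.
Multiplying by the conjugate, |√w − √15| = |w − 15|/(√w + √15).
Restrict delta ≤ 15 so that |w − 15| < 15 forces w > 0, and then √w + √15 > √15.
Hence |√w − √15| < |w − 15|/√15, which is < eps once |w − 15| < √15·eps.
Take delta = min(15, √15·eps). If 0 < |w − 15| < delta then w > 0 and |√w − √15| < |w − 15|/√15 < eps.

delta = min(15, √15·eps)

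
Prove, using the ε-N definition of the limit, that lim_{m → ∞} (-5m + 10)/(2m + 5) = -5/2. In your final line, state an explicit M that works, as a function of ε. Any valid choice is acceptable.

M = (45/4)/ε

Let ε > 0. For m ≥ 1, |(-5m + 10)/(2m + 5) + 5/2| = |45|/(2(2m + 5)) = 45/(2(2m + 5)).
Since 2m + 5 ≥ 2m for m ≥ 1, this is ≤ 45/(2·2m) = (45/4)/m.
So |(-5m + 10)/(2m + 5) + 5/2| < ε whenever m > (45/4)/ε.
Take M = (45/4)/ε. If m > M then |(-5m + 10)/(2m + 5) + 5/2| ≤ (45/4)/m < ε.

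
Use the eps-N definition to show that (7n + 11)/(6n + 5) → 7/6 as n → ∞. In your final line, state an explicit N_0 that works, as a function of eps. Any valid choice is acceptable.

N_0 = (31/36)/eps

Fix eps > 0. For n ≥ 1, |(7n + 11)/(6n + 5) − (7/6)| = |31|/(6(6n + 5)) = 31/(6(6n + 5)).
Since 6n + 5 ≥ 6n for n ≥ 1, this is ≤ 31/(6·6n) = (31/36)/n.
So |(7n + 11)/(6n + 5) − (7/6)| < eps whenever n > (31/36)/eps.
Take N_0 = (31/36)/eps. If n > N_0 then |(7n + 11)/(6n + 5) − (7/6)| ≤ (31/36)/n < eps.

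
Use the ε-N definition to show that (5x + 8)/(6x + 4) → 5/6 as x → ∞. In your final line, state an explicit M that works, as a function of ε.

M = (7/9)/ε

Fix ε > 0. We seek M > 0 such that x > M implies |(5x + 8)/(6x + 4) − (5/6)| < ε.
(5x + 8)/(6x + 4) − (5/6) = (6(5x + 8) − 5(6x + 4)) / (6(6x + 4)) = 28/(6(6x + 4)).
For x > 0 we have 6x + 4 > 6x, so |(5x + 8)/(6x + 4) − (5/6)| = 28/(6(6x + 4)) < 28/(6·6x) = (7/9)/x.
Thus |(5x + 8)/(6x + 4) − (5/6)| < ε whenever x > (7/9)/ε.
Take M = (7/9)/ε. If x > M then |(5x + 8)/(6x + 4) − (5/6)| < (7/9)/x < ε.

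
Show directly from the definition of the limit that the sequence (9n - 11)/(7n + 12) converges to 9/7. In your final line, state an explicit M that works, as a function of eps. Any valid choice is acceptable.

M = (185/49)/eps

Suppose eps > 0. For n ≥ 1, |(9n - 11)/(7n + 12) − (9/7)| = |-185|/(7(7n + 12)) = 185/(7(7n + 12)).
Since 7n + 12 ≥ 7n for n ≥ 1, this is ≤ 185/(7·7n) = (185/49)/n.
So |(9n - 11)/(7n + 12) − (9/7)| < eps whenever n > (185/49)/eps.
Take M = (185/49)/eps. If n > M then |(9n - 11)/(7n + 12) − (9/7)| ≤ (185/49)/n < eps.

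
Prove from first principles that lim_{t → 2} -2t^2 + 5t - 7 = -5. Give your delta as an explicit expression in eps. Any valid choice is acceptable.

Let eps > 0 be given. We want delta > 0 such that 0 < |t − 2| < delta implies |(-2t^2 + 5t - 7) + 5| < eps.
(-2t^2 + 5t - 7) + 5 = -2t^2 + 5t - 2 = (t − 2)(-2t + 1).
So |(-2t^2 + 5t - 7) + 5| = |t − 2|·|-2t + 1|.
Assume first that |t − 2| < 2, so |t| < 4. Then |-2t + 1| ≤ 2·4 + 1 = 9.
Hence |(-2t^2 + 5t - 7) + 5| ≤ 9|t − 2| < eps provided |t − 2| < eps/9.
Choosing delta = min(2, eps/9) ensures both conditions, hence |(-2t^2 + 5t - 7) + 5| < eps.

delta = min(2, eps/9)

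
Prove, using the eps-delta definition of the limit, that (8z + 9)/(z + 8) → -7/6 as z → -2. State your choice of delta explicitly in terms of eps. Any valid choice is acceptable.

delta = min(3, (18/55)eps)

Let eps > 0. We want delta > 0 with 0 < |z + 2| < delta ⇒ |(8z + 9)/(z + 8) + 7/6| < eps.
Combining over a common denominator, (8z + 9)/(z + 8) + 7/6 = [(8z + 9)·6 − (-7)·(z + 8)] / [6·(z + 8)] = 55(z + 2) / (6(z + 8)).
So |(8z + 9)/(z + 8) + 7/6| = 55|z + 2| / (6·|z + 8|).
Require delta ≤ 3, so |z + 8| ≥ |6| − |z + 2| > 6 − 3 = 3.
Hence |(8z + 9)/(z + 8) + 7/6| < 55|z + 2|/(6·3) = (55/18)|z + 2|, which is < eps once |z + 2| < (18/55)eps.
Take delta = min(3, (18/55)eps). Then 0 < |z + 2| < delta forces both bounds, so |(8z + 9)/(z + 8) + 7/6| < eps.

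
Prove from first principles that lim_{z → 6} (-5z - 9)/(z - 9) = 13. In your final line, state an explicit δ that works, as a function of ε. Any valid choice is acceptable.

δ = min(3/2, (1/12)ε)

Fix ε > 0. We want δ > 0 with 0 < |z − 6| < δ ⇒ |(-5z - 9)/(z - 9) − 13| < ε.
Combining over a common denominator, (-5z - 9)/(z - 9) − 13 = [(-5z - 9)·(-3) − (-39)·(z - 9)] / [(-3)·(z - 9)] = 54(z − 6) / ((-3)(z - 9)).
So |(-5z - 9)/(z - 9) − 13| = 54|z − 6| / (3·|z − 9|).
Restrict δ ≤ 3/2. Then |z − 6| < 3/2 gives |z − 9| = |(z − 6) + (-3)| ≥ 3 − 3/2 = 3/2.
Hence |(-5z - 9)/(z - 9) − 13| < 54|z − 6|/(3·(3/2)) = 12|z − 6|, which is < ε once |z − 6| < (1/12)ε.
Take δ = min(3/2, (1/12)ε). Then 0 < |z − 6| < δ forces both bounds, so |(-5z - 9)/(z - 9) − 13| < ε.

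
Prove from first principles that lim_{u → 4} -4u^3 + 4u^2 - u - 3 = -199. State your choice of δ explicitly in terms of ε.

δ = min(1, ε/209)

Fix ε > 0. We want δ > 0 such that 0 < |u − 4| < δ implies |(-4u^3 + 4u^2 - u - 3) + 199| < ε.
(-4u^3 + 4u^2 - u - 3) + 199 = -4u^3 + 4u^2 - u + 196 = (u − 4)(-4u^2 - 12u - 49).
So |(-4u^3 + 4u^2 - u - 3) + 199| = |u − 4|·|-4u^2 - 12u - 49|.
Require δ ≤ 1. Then |u − 4| < 1 gives |u| < 5, and by the triangle inequality |-4u^2 - 12u - 49| ≤ 4·5^2 + 12·5 + 49 = 209.
Hence |(-4u^3 + 4u^2 - u - 3) + 199| ≤ 209|u − 4| < ε provided |u − 4| < ε/209.
Take δ = min(1, ε/209). Then 0 < |u − 4| < δ gives both |u − 4| < 1 and |u − 4| < ε/209, so |(-4u^3 + 4u^2 - u - 3) + 199| < ε.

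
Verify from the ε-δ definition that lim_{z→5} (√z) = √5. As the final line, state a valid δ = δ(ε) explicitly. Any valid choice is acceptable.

δ = min(5, √5·ε)

Fix ε > 0. We want δ > 0 such that 0 < |z − 5| < δ implies |√z − √5| < ε.
Rationalise: √z − √5 = (z − 5)/(√z + √5), so |√z − √5| = |z − 5|/(√z + √5).
Restrict δ ≤ 5 so that |z − 5| < 5 forces z > 0, and then √z + √5 > √5.
Hence |√z − √5| < |z − 5|/√5, which is < ε once |z − 5| < √5·ε.
Take δ = min(5, √5·ε). If 0 < |z − 5| < δ then z > 0 and |√z − √5| < |z − 5|/√5 < ε.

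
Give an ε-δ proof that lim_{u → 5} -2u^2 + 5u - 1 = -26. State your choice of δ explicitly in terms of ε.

δ = min(2, ε/19)

Let ε > 0 be given. We want δ > 0 such that 0 < |u − 5| < δ implies |(-2u^2 + 5u - 1) + 26| < ε.
(-2u^2 + 5u - 1) + 26 = -2u^2 + 5u + 25 = (u − 5)(-2u - 5).
So |(-2u^2 + 5u - 1) + 26| = |u − 5|·|-2u - 5|.
Assume first that |u − 5| < 2, so |u| < 7. Then |-2u - 5| ≤ 2·7 + 5 = 19.
Hence |(-2u^2 + 5u - 1) + 26| ≤ 19|u − 5| < ε provided |u − 5| < ε/19.
Choosing δ = min(2, ε/19) ensures both conditions, hence |(-2u^2 + 5u - 1) + 26| < ε.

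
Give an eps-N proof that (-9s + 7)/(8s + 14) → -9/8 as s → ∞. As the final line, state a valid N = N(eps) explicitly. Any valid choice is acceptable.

N = (91/32)/eps

Let eps > 0 be given. We seek N > 0 such that s > N implies |(-9s + 7)/(8s + 14) + 9/8| < eps.
(-9s + 7)/(8s + 14) + 9/8 = (8(-9s + 7) − (-9)(8s + 14)) / (8(8s + 14)) = 182/(8(8s + 14)).
For s > 0 we have 8s + 14 > 8s, so |(-9s + 7)/(8s + 14) + 9/8| = 182/(8(8s + 14)) < 182/(8·8s) = (91/32)/s.
Thus |(-9s + 7)/(8s + 14) + 9/8| < eps whenever s > (91/32)/eps.
Take N = (91/32)/eps. If s > N then |(-9s + 7)/(8s + 14) + 9/8| < (91/32)/s < eps.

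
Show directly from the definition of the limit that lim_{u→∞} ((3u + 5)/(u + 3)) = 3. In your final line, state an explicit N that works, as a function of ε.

Let ε > 0 be given. We seek N > 0 such that u > N implies |(3u + 5)/(u + 3) − 3| < ε.
(3u + 5)/(u + 3) − 3 = ((3u + 5) − 3(u + 3)) / ((u + 3)) = -4/((u + 3)).
For u > 0 we have u + 3 > u, so |(3u + 5)/(u + 3) − 3| = 4/((u + 3)) < 4/(u) = 4/u.
Thus |(3u + 5)/(u + 3) − 3| < ε whenever u > 4/ε.
Take N = 4/ε. If u > N then |(3u + 5)/(u + 3) − 3| < 4/u < ε.

N = 4/ε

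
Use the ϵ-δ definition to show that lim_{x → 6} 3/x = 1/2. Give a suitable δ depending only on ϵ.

Let ϵ > 0. We seek δ > 0 such that 0 < |x − 6| < δ implies |3/x − (1/2)| < ϵ.
|3/x − (1/2)| = 3·|6 − x|/(6·|x|) = 3|x − 6|/(6|x|).
Require δ ≤ 3 so that |x| > 6 − 3 = 3, hence 6|x| > 18.
Then |3/x − (1/2)| < 3|x − 6|/18, which is < ϵ when |x − 6| < 6ϵ.
Take δ = min(3, 6ϵ). Then 0 < |x − 6| < δ gives both |x − 6| < 3 and |x − 6| < 6ϵ, so |3/x − (1/2)| < ϵ.

δ = min(3, 6ϵ)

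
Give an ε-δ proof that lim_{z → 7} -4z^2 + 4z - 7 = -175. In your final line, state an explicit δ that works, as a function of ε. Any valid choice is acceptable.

Let ε > 0. We want δ > 0 such that 0 < |z − 7| < δ implies |(-4z^2 + 4z - 7) + 175| < ε.
(-4z^2 + 4z - 7) + 175 = -4z^2 + 4z + 168 = (z − 7)(-4z - 24).
So |(-4z^2 + 4z - 7) + 175| = |z − 7|·|-4z - 24|.
Require δ ≤ 1. Then |z − 7| < 1 gives |z| < 8, and by the triangle inequality |-4z - 24| ≤ 4·8 + 24 = 56.
Hence |(-4z^2 + 4z - 7) + 175| ≤ 56|z − 7| < ε provided |z − 7| < ε/56.
Take δ = min(1, ε/56). Then 0 < |z − 7| < δ gives both |z − 7| < 1 and |z − 7| < ε/56, so |(-4z^2 + 4z - 7) + 175| < ε.

δ = min(1, ε/56)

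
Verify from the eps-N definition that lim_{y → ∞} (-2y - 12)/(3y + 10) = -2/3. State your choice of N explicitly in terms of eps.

Let eps > 0. We seek N > 0 such that y > N implies |(-2y - 12)/(3y + 10) + 2/3| < eps.
(-2y - 12)/(3y + 10) + 2/3 = (3(-2y - 12) − (-2)(3y + 10)) / (3(3y + 10)) = -16/(3(3y + 10)).
For y > 0 we have 3y + 10 > 3y, so |(-2y - 12)/(3y + 10) + 2/3| = 16/(3(3y + 10)) < 16/(3·3y) = (16/9)/y.
Thus |(-2y - 12)/(3y + 10) + 2/3| < eps whenever y > (16/9)/eps.
Take N = (16/9)/eps. If y > N then |(-2y - 12)/(3y + 10) + 2/3| < (16/9)/y < eps.

N = (16/9)/eps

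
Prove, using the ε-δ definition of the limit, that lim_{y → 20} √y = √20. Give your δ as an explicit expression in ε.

Suppose ε > 0. We want δ > 0 such that 0 < |y − 20| < δ implies |√y − √20| < ε.
Multiplying by the conjugate, |√y − √20| = |y − 20|/(√y + √20).
Restrict δ ≤ 20 so that |y − 20| < 20 forces y > 0, and then √y + √20 > √20.
Hence |√y − √20| < |y − 20|/√20, which is < ε once |y − 20| < √20·ε.
Take δ = min(20, √20·ε). If 0 < |y − 20| < δ then y > 0 and |√y − √20| < |y − 20|/√20 < ε.

δ = min(20, √20·ε)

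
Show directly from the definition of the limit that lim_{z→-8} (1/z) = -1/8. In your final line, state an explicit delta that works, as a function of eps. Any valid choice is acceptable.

Let eps > 0 be given. We seek delta > 0 such that 0 < |z + 8| < delta implies |1/z + 1/8| < eps.
|1/z + 1/8| = |-8 − z|/(8·|z|) = |z + 8|/(8|z|).
Require delta ≤ 4 so that |z| > 8 − 4 = 4, hence 8|z| > 32.
Then |1/z + 1/8| < |z + 8|/32, which is < eps when |z + 8| < 32eps.
Take delta = min(4, 32eps). Then 0 < |z + 8| < delta gives both |z + 8| < 4 and |z + 8| < 32eps, so |1/z + 1/8| < eps.

delta = min(4, 32eps)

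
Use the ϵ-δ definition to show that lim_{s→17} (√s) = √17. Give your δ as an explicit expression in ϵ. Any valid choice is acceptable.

δ = min(17, √17·ϵ)

Suppose ϵ > 0. We want δ > 0 such that 0 < |s − 17| < δ implies |√s − √17| < ϵ.
Rationalise: √s − √17 = (s − 17)/(√s + √17), so |√s − √17| = |s − 17|/(√s + √17).
Restrict δ ≤ 17 so that |s − 17| < 17 forces s > 0, and then √s + √17 > √17.
Hence |√s − √17| < |s − 17|/√17, which is < ϵ once |s − 17| < √17·ϵ.
Take δ = min(17, √17·ϵ). If 0 < |s − 17| < δ then s > 0 and |√s − √17| < |s − 17|/√17 < ϵ.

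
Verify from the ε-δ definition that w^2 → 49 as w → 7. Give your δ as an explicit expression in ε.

δ = min(1, ε/15)

Fix ε > 0. We seek δ > 0 with 0 < |w − 7| < δ ⇒ |w^2 − 49| < ε.
Factor: w^2 − 49 = (w − 7)(w + 7), so |w^2 − 49| = |w − 7|·|w + 7|.
Impose δ ≤ 1 so that |w| < 8; then |w + 7| ≤ 15.
Hence |w^2 − 49| ≤ 15|w − 7|, which is < ε once |w − 7| < ε/15.
Take δ = min(1, ε/15). If 0 < |w − 7| < δ then both bounds hold and |w^2 − 49| ≤ 15|w − 7| < 15·(ε/15) = ε.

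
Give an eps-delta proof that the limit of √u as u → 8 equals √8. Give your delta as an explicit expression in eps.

delta = min(8, √8·eps)

Let eps > 0. We want delta > 0 such that 0 < |u − 8| < delta implies |√u − √8| < eps.
Multiplying by the conjugate, |√u − √8| = |u − 8|/(√u + √8).
Restrict delta ≤ 8 so that |u − 8| < 8 forces u > 0, and then √u + √8 > √8.
Hence |√u − √8| < |u − 8|/√8, which is < eps once |u − 8| < √8·eps.
Take delta = min(8, √8·eps). If 0 < |u − 8| < delta then u > 0 and |√u − √8| < |u − 8|/√8 < eps.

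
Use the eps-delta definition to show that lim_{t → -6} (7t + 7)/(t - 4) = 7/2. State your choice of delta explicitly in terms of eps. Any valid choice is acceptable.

delta = min(5, (10/7)eps)

Fix eps > 0. We want delta > 0 with 0 < |t + 6| < delta ⇒ |(7t + 7)/(t - 4) − (7/2)| < eps.
Combining over a common denominator, (7t + 7)/(t - 4) − (7/2) = [(7t + 7)·(-10) − (-35)·(t - 4)] / [(-10)·(t - 4)] = -35(t + 6) / ((-10)(t - 4)).
So |(7t + 7)/(t - 4) − (7/2)| = 35|t + 6| / (10·|t − 4|).
Restrict delta ≤ 5. Then |t + 6| < 5 gives |t − 4| = |(t + 6) + (-10)| ≥ 10 − 5 = 5.
Hence |(7t + 7)/(t - 4) − (7/2)| < 35|t + 6|/(10·5) = (7/10)|t + 6|, which is < eps once |t + 6| < (10/7)eps.
Take delta = min(5, (10/7)eps). Then 0 < |t + 6| < delta forces both bounds, so |(7t + 7)/(t - 4) − (7/2)| < eps.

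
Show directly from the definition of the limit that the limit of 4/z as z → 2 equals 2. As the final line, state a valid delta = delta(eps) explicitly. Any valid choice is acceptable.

delta = min(1, (1/2)eps)

Let eps > 0 be given. We seek delta > 0 such that 0 < |z − 2| < delta implies |4/z − 2| < eps.
|4/z − 2| = 4·|2 − z|/(2·|z|) = 4|z − 2|/(2|z|).
Restrict delta ≤ 1. Then |z − 2| < 1 gives |z| > 1, so 2|z| > 2.
Then |4/z − 2| < 4|z − 2|/2, which is < eps when |z − 2| < (1/2)eps.
Take delta = min(1, (1/2)eps). Then 0 < |z − 2| < delta gives both |z − 2| < 1 and |z − 2| < (1/2)eps, so |4/z − 2| < eps.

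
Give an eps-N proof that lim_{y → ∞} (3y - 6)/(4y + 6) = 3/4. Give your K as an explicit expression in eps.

K = (21/8)/eps

Fix eps > 0. We seek K > 0 such that y > K implies |(3y - 6)/(4y + 6) − (3/4)| < eps.
(3y - 6)/(4y + 6) − (3/4) = (4(3y - 6) − 3(4y + 6)) / (4(4y + 6)) = -42/(4(4y + 6)).
For y > 0 we have 4y + 6 > 4y, so |(3y - 6)/(4y + 6) − (3/4)| = 42/(4(4y + 6)) < 42/(4·4y) = (21/8)/y.
Thus |(3y - 6)/(4y + 6) − (3/4)| < eps whenever y > (21/8)/eps.
Take K = (21/8)/eps. If y > K then |(3y - 6)/(4y + 6) − (3/4)| < (21/8)/y < eps.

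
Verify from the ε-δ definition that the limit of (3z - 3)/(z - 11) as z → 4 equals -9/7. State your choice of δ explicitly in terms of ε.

δ = min(7/2, (49/60)ε)

Suppose ε > 0. We want δ > 0 with 0 < |z − 4| < δ ⇒ |(3z - 3)/(z - 11) + 9/7| < ε.
Combining over a common denominator, (3z - 3)/(z - 11) + 9/7 = [(3z - 3)·(-7) − 9·(z - 11)] / [(-7)·(z - 11)] = -30(z − 4) / ((-7)(z - 11)).
So |(3z - 3)/(z - 11) + 9/7| = 30|z − 4| / (7·|z − 11|).
Require δ ≤ 7/2, so |z − 11| ≥ |-7| − |z − 4| > 7 − 7/2 = 7/2.
Hence |(3z - 3)/(z - 11) + 9/7| < 30|z − 4|/(7·(7/2)) = (60/49)|z − 4|, which is < ε once |z − 4| < (49/60)ε.
Take δ = min(7/2, (49/60)ε). Then 0 < |z − 4| < δ forces both bounds, so |(3z - 3)/(z - 11) + 9/7| < ε.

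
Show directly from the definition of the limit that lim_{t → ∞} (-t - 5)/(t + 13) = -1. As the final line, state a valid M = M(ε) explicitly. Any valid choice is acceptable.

Let ε > 0 be given. We seek M > 0 such that t > M implies |(-t - 5)/(t + 13) + 1| < ε.
(-t - 5)/(t + 13) + 1 = ((-t - 5) − (-1)(t + 13)) / ((t + 13)) = 8/((t + 13)).
For t > 0 we have t + 13 > t, so |(-t - 5)/(t + 13) + 1| = 8/((t + 13)) < 8/(t) = 8/t.
Thus |(-t - 5)/(t + 13) + 1| < ε whenever t > 8/ε.
Take M = 8/ε. If t > M then |(-t - 5)/(t + 13) + 1| < 8/t < ε.

M = 8/ε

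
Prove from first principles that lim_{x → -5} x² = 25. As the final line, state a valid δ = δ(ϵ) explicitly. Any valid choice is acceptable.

δ = min(1, ϵ/11)

Let ϵ > 0 be given. We seek δ > 0 with 0 < |x + 5| < δ ⇒ |x² − 25| < ϵ.
Factor: x² − 25 = (x + 5)(x - 5), so |x² − 25| = |x + 5|·|x - 5|.
Impose δ ≤ 1 so that |x| < 6; then |x - 5| ≤ 11.
Hence |x² − 25| ≤ 11|x + 5|, which is < ϵ once |x + 5| < ϵ/11.
Take δ = min(1, ϵ/11). If 0 < |x + 5| < δ then both bounds hold and |x² − 25| ≤ 11|x + 5| < 11·(ϵ/11) = ϵ.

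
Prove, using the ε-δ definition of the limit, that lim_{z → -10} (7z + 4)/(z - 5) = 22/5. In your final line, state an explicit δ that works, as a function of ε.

δ = min(15/2, (75/26)ε)

Suppose ε > 0. We want δ > 0 with 0 < |z + 10| < δ ⇒ |(7z + 4)/(z - 5) − (22/5)| < ε.
Combining over a common denominator, (7z + 4)/(z - 5) − (22/5) = [(7z + 4)·(-15) − (-66)·(z - 5)] / [(-15)·(z - 5)] = -39(z + 10) / ((-15)(z - 5)).
So |(7z + 4)/(z - 5) − (22/5)| = 39|z + 10| / (15·|z − 5|).
Restrict δ ≤ 15/2. Then |z + 10| < 15/2 gives |z − 5| = |(z + 10) + (-15)| ≥ 15 − 15/2 = 15/2.
Hence |(7z + 4)/(z - 5) − (22/5)| < 39|z + 10|/(15·(15/2)) = (26/75)|z + 10|, which is < ε once |z + 10| < (75/26)ε.
Take δ = min(15/2, (75/26)ε). Then 0 < |z + 10| < δ forces both bounds, so |(7z + 4)/(z - 5) − (22/5)| < ε.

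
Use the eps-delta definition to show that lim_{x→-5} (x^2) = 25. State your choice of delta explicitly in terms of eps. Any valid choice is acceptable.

delta = min(1, eps/11)

Fix eps > 0. We seek delta > 0 with 0 < |x + 5| < delta ⇒ |x^2 − 25| < eps.
Factor: x^2 − 25 = (x + 5)(x - 5), so |x^2 − 25| = |x + 5|·|x - 5|.
Restrict delta ≤ 1. Then |x + 5| < 1 gives |x| < 6, so by the triangle inequality |x - 5| ≤ 6 + 5 = 11.
Hence |x^2 − 25| ≤ 11|x + 5|, which is < eps once |x + 5| < eps/11.
Take delta = min(1, eps/11). If 0 < |x + 5| < delta then both bounds hold and |x^2 − 25| ≤ 11|x + 5| < 11·(eps/11) = eps.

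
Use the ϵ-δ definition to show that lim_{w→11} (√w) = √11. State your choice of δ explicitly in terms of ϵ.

Let ϵ > 0. We want δ > 0 such that 0 < |w − 11| < δ implies |√w − √11| < ϵ.
Multiplying by the conjugate, |√w − √11| = |w − 11|/(√w + √11).
Restrict δ ≤ 11 so that |w − 11| < 11 forces w > 0, and then √w + √11 > √11.
Hence |√w − √11| < |w − 11|/√11, which is < ϵ once |w − 11| < √11·ϵ.
Take δ = min(11, √11·ϵ). If 0 < |w − 11| < δ then w > 0 and |√w − √11| < |w − 11|/√11 < ϵ.

δ = min(11, √11·ϵ)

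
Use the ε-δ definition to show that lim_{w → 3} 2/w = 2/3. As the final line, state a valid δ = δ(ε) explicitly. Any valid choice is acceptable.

δ = min(3/2, (9/4)ε)

Fix ε > 0. We seek δ > 0 such that 0 < |w − 3| < δ implies |2/w − (2/3)| < ε.
|2/w − (2/3)| = 2·|3 − w|/(3·|w|) = 2|w − 3|/(3|w|).
Require δ ≤ 3/2 so that |w| > 3 − 3/2 = 3/2, hence 3|w| > 9/2.
Then |2/w − (2/3)| < 2|w − 3|/(9/2), which is < ε when |w − 3| < (9/4)ε.
Take δ = min(3/2, (9/4)ε). Then 0 < |w − 3| < δ gives both |w − 3| < 3/2 and |w − 3| < (9/4)ε, so |2/w − (2/3)| < ε.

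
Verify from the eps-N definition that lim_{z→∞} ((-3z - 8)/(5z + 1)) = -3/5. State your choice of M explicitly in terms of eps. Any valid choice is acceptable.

Fix eps > 0. We seek M > 0 such that z > M implies |(-3z - 8)/(5z + 1) + 3/5| < eps.
(-3z - 8)/(5z + 1) + 3/5 = (5(-3z - 8) − (-3)(5z + 1)) / (5(5z + 1)) = -37/(5(5z + 1)).
For z > 0 we have 5z + 1 > 5z, so |(-3z - 8)/(5z + 1) + 3/5| = 37/(5(5z + 1)) < 37/(5·5z) = (37/25)/z.
Thus |(-3z - 8)/(5z + 1) + 3/5| < eps whenever z > (37/25)/eps.
Take M = (37/25)/eps. If z > M then |(-3z - 8)/(5z + 1) + 3/5| < (37/25)/z < eps.

M = (37/25)/eps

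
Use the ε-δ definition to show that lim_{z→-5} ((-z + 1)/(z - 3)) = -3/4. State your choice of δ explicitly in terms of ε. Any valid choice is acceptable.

δ = min(4, 16ε)

Let ε > 0. We want δ > 0 with 0 < |z + 5| < δ ⇒ |(-z + 1)/(z - 3) + 3/4| < ε.
Combining over a common denominator, (-z + 1)/(z - 3) + 3/4 = [(-z + 1)·(-8) − 6·(z - 3)] / [(-8)·(z - 3)] = 2(z + 5) / ((-8)(z - 3)).
So |(-z + 1)/(z - 3) + 3/4| = 2|z + 5| / (8·|z − 3|).
Require δ ≤ 4, so |z − 3| ≥ |-8| − |z + 5| > 8 − 4 = 4.
Hence |(-z + 1)/(z - 3) + 3/4| < 2|z + 5|/(8·4) = (1/16)|z + 5|, which is < ε once |z + 5| < 16ε.
Take δ = min(4, 16ε). Then 0 < |z + 5| < δ forces both bounds, so |(-z + 1)/(z - 3) + 3/4| < ε.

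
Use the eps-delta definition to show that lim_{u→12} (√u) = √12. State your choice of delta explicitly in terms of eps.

Let eps > 0 be given. We want delta > 0 such that 0 < |u − 12| < delta implies |√u − √12| < eps.
Multiplying by the conjugate, |√u − √12| = |u − 12|/(√u + √12).
Restrict delta ≤ 12 so that |u − 12| < 12 forces u > 0, and then √u + √12 > √12.
Hence |√u − √12| < |u − 12|/√12, which is < eps once |u − 12| < √12·eps.
Take delta = min(12, √12·eps). If 0 < |u − 12| < delta then u > 0 and |√u − √12| < |u − 12|/√12 < eps.

delta = min(12, √12·eps)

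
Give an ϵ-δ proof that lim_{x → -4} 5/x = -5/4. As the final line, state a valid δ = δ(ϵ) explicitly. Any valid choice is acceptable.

Let ϵ > 0. We seek δ > 0 such that 0 < |x + 4| < δ implies |5/x + 5/4| < ϵ.
|5/x + 5/4| = 5·|-4 − x|/(4·|x|) = 5|x + 4|/(4|x|).
Require δ ≤ 2 so that |x| > 4 − 2 = 2, hence 4|x| > 8.
Then |5/x + 5/4| < 5|x + 4|/8, which is < ϵ when |x + 4| < (8/5)ϵ.
Take δ = min(2, (8/5)ϵ). Then 0 < |x + 4| < δ gives both |x + 4| < 2 and |x + 4| < (8/5)ϵ, so |5/x + 5/4| < ϵ.

δ = min(2, (8/5)ϵ)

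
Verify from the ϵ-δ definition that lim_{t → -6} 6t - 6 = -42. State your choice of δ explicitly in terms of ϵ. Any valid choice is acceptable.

δ = ϵ/6

Suppose ϵ > 0. We need δ > 0 so that 0 < |t + 6| < δ implies |(6t - 6) + 42| < ϵ.
|(6t - 6) + 42| = |6t + 36| = 6|t + 6|.
So 6|t + 6| < ϵ exactly when |t + 6| < ϵ/6.
Take δ = ϵ/6. If 0 < |t + 6| < δ then |(6t - 6) + 42| = 6|t + 6| < 6·(ϵ/6) = ϵ.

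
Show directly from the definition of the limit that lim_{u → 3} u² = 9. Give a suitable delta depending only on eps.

Let eps > 0. We seek delta > 0 with 0 < |u − 3| < delta ⇒ |u² − 9| < eps.
Factor: u² − 9 = (u − 3)(u + 3), so |u² − 9| = |u − 3|·|u + 3|.
Restrict delta ≤ 1. Then |u − 3| < 1 gives |u| < 4, so by the triangle inequality |u + 3| ≤ 4 + 3 = 7.
Hence |u² − 9| ≤ 7|u − 3|, which is < eps once |u − 3| < eps/7.
Take delta = min(1, eps/7). If 0 < |u − 3| < delta then both bounds hold and |u² − 9| ≤ 7|u − 3| < 7·(eps/7) = eps.

delta = min(1, eps/7)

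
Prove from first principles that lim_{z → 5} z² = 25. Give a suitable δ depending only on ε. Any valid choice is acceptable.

Fix ε > 0. We seek δ > 0 with 0 < |z − 5| < δ ⇒ |z² − 25| < ε.
Factor: z² − 25 = (z − 5)(z + 5), so |z² − 25| = |z − 5|·|z + 5|.
Impose δ ≤ 1 so that |z| < 6; then |z + 5| ≤ 11.
Hence |z² − 25| ≤ 11|z − 5|, which is < ε once |z − 5| < ε/11.
Take δ = min(1, ε/11). If 0 < |z − 5| < δ then both bounds hold and |z² − 25| ≤ 11|z − 5| < 11·(ε/11) = ε.

δ = min(1, ε/11)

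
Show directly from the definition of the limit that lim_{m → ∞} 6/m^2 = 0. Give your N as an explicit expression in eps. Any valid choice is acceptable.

N = (6/eps)^{1/2}

Suppose eps > 0. For m ≥ 1, |6/m^2 − 0| = 6/m^2.
6/m^2 < eps ⇔ m^2 > 6/eps ⇔ m > (6/eps)^{1/2}.
Take N = (6/eps)^{1/2}. Then m > N implies 6/m^2 < eps.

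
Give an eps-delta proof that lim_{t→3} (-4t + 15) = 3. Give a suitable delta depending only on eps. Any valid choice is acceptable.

Let eps > 0 be given. We need delta > 0 so that 0 < |t − 3| < delta implies |(-4t + 15) − 3| < eps.
|(-4t + 15) − 3| = |-4t + 12| = 4|t − 3|.
So 4|t − 3| < eps exactly when |t − 3| < eps/4.
Take delta = eps/4. If 0 < |t − 3| < delta then |(-4t + 15) − 3| = 4|t − 3| < 4·(eps/4) = eps.

delta = eps/4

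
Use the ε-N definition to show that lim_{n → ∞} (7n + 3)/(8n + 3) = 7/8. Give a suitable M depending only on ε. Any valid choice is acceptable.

Let ε > 0 be given. For n ≥ 1, |(7n + 3)/(8n + 3) − (7/8)| = |3|/(8(8n + 3)) = 3/(8(8n + 3)).
Since 8n + 3 ≥ 8n for n ≥ 1, this is ≤ 3/(8·8n) = (3/64)/n.
So |(7n + 3)/(8n + 3) − (7/8)| < ε whenever n > (3/64)/ε.
Take M = (3/64)/ε. If n > M then |(7n + 3)/(8n + 3) − (7/8)| ≤ (3/64)/n < ε.

M = (3/64)/ε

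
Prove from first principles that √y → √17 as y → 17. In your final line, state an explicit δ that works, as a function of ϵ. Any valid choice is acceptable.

Fix ϵ > 0. We want δ > 0 such that 0 < |y − 17| < δ implies |√y − √17| < ϵ.
Rationalise: √y − √17 = (y − 17)/(√y + √17), so |√y − √17| = |y − 17|/(√y + √17).
Restrict δ ≤ 17 so that |y − 17| < 17 forces y > 0, and then √y + √17 > √17.
Hence |√y − √17| < |y − 17|/√17, which is < ϵ once |y − 17| < √17·ϵ.
Take δ = min(17, √17·ϵ). If 0 < |y − 17| < δ then y > 0 and |√y − √17| < |y − 17|/√17 < ϵ.

δ = min(17, √17·ϵ)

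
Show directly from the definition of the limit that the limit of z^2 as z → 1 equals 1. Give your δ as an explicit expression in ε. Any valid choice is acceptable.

δ = min(1, ε/3)

Let ε > 0 be given. We seek δ > 0 with 0 < |z − 1| < δ ⇒ |z^2 − 1| < ε.
Factor: z^2 − 1 = (z − 1)(z + 1), so |z^2 − 1| = |z − 1|·|z + 1|.
Restrict δ ≤ 1. Then |z − 1| < 1 gives |z| < 2, so by the triangle inequality |z + 1| ≤ 2 + 1 = 3.
Hence |z^2 − 1| ≤ 3|z − 1|, which is < ε once |z − 1| < ε/3.
Take δ = min(1, ε/3). If 0 < |z − 1| < δ then both bounds hold and |z^2 − 1| ≤ 3|z − 1| < 3·(ε/3) = ε.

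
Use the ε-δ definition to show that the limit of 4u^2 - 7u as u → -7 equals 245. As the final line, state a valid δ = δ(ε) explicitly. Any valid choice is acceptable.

Suppose ε > 0. We want δ > 0 such that 0 < |u + 7| < δ implies |(4u^2 - 7u) − 245| < ε.
(4u^2 - 7u) − 245 = 4u^2 - 7u - 245 = (u + 7)(4u - 35).
So |(4u^2 - 7u) − 245| = |u + 7|·|4u - 35|.
Require δ ≤ 1. Then |u + 7| < 1 gives |u| < 8, and by the triangle inequality |4u - 35| ≤ 4·8 + 35 = 67.
Hence |(4u^2 - 7u) − 245| ≤ 67|u + 7| < ε provided |u + 7| < ε/67.
Take δ = min(1, ε/67). Then 0 < |u + 7| < δ gives both |u + 7| < 1 and |u + 7| < ε/67, so |(4u^2 - 7u) − 245| < ε.

δ = min(1, ε/67)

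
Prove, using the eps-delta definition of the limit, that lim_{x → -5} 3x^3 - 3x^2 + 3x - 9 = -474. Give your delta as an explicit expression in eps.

delta = min(1, eps/309)

Fix eps > 0. We want delta > 0 such that 0 < |x + 5| < delta implies |(3x^3 - 3x^2 + 3x - 9) + 474| < eps.
(3x^3 - 3x^2 + 3x - 9) + 474 = 3x^3 - 3x^2 + 3x + 465 = (x + 5)(3x^2 - 18x + 93).
So |(3x^3 - 3x^2 + 3x - 9) + 474| = |x + 5|·|3x^2 - 18x + 93|.
Assume first that |x + 5| < 1, so |x| < 6. Then |3x^2 - 18x + 93| ≤ 3·6^2 + 18·6 + 93 = 309.
Hence |(3x^3 - 3x^2 + 3x - 9) + 474| ≤ 309|x + 5| < eps provided |x + 5| < eps/309.
Choosing delta = min(1, eps/309) ensures both conditions, hence |(3x^3 - 3x^2 + 3x - 9) + 474| < eps.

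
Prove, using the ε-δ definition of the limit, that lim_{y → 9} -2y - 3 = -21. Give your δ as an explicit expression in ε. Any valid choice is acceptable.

δ = ε/2

Fix ε > 0. We need δ > 0 so that 0 < |y − 9| < δ implies |(-2y - 3) + 21| < ε.
|(-2y - 3) + 21| = |-2y + 18| = 2|y − 9|.
Thus it suffices that |y − 9| < ε/2.
Take δ = ε/2. If 0 < |y − 9| < δ then |(-2y - 3) + 21| = 2|y − 9| < 2·(ε/2) = ε.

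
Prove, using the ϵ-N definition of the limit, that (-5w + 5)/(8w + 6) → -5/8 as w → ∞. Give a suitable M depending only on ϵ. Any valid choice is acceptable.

Fix ϵ > 0. We seek M > 0 such that w > M implies |(-5w + 5)/(8w + 6) + 5/8| < ϵ.
(-5w + 5)/(8w + 6) + 5/8 = (8(-5w + 5) − (-5)(8w + 6)) / (8(8w + 6)) = 70/(8(8w + 6)).
For w > 0 we have 8w + 6 > 8w, so |(-5w + 5)/(8w + 6) + 5/8| = 70/(8(8w + 6)) < 70/(8·8w) = (35/32)/w.
Thus |(-5w + 5)/(8w + 6) + 5/8| < ϵ whenever w > (35/32)/ϵ.
Take M = (35/32)/ϵ. If w > M then |(-5w + 5)/(8w + 6) + 5/8| < (35/32)/w < ϵ.

M = (35/32)/ϵ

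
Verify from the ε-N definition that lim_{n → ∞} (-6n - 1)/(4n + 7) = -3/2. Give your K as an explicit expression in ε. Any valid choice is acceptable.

Fix ε > 0. For n ≥ 1, |(-6n - 1)/(4n + 7) + 3/2| = |38|/(4(4n + 7)) = 38/(4(4n + 7)).
Since 4n + 7 ≥ 4n for n ≥ 1, this is ≤ 38/(4·4n) = (19/8)/n.
So |(-6n - 1)/(4n + 7) + 3/2| < ε whenever n > (19/8)/ε.
Take K = (19/8)/ε. If n > K then |(-6n - 1)/(4n + 7) + 3/2| ≤ (19/8)/n < ε.

K = (19/8)/ε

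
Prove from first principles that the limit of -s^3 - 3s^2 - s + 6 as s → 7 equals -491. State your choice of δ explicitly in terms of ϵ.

δ = min(1, ϵ/215)

Let ϵ > 0. We want δ > 0 such that 0 < |s − 7| < δ implies |(-s^3 - 3s^2 - s + 6) + 491| < ϵ.
(-s^3 - 3s^2 - s + 6) + 491 = -s^3 - 3s^2 - s + 497 = (s − 7)(-s^2 - 10s - 71).
So |(-s^3 - 3s^2 - s + 6) + 491| = |s − 7|·|-s^2 - 10s - 71|.
Require δ ≤ 1. Then |s − 7| < 1 gives |s| < 8, and by the triangle inequality |-s^2 - 10s - 71| ≤ 8^2 + 10·8 + 71 = 215.
Hence |(-s^3 - 3s^2 - s + 6) + 491| ≤ 215|s − 7| < ϵ provided |s − 7| < ϵ/215.
Take δ = min(1, ϵ/215). Then 0 < |s − 7| < δ gives both |s − 7| < 1 and |s − 7| < ϵ/215, so |(-s^3 - 3s^2 - s + 6) + 491| < ϵ.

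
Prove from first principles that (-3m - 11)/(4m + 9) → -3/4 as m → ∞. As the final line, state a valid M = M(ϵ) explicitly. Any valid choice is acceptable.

Fix ϵ > 0. For m ≥ 1, |(-3m - 11)/(4m + 9) + 3/4| = |-17|/(4(4m + 9)) = 17/(4(4m + 9)).
Since 4m + 9 ≥ 4m for m ≥ 1, this is ≤ 17/(4·4m) = (17/16)/m.
So |(-3m - 11)/(4m + 9) + 3/4| < ϵ whenever m > (17/16)/ϵ.
Take M = (17/16)/ϵ. If m > M then |(-3m - 11)/(4m + 9) + 3/4| ≤ (17/16)/m < ϵ.

M = (17/16)/ϵ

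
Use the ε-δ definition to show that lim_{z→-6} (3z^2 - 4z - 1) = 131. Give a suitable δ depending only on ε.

Fix ε > 0. We want δ > 0 such that 0 < |z + 6| < δ implies |(3z^2 - 4z - 1) − 131| < ε.
(3z^2 - 4z - 1) − 131 = 3z^2 - 4z - 132 = (z + 6)(3z - 22).
So |(3z^2 - 4z - 1) − 131| = |z + 6|·|3z - 22|.
Require δ ≤ 1. Then |z + 6| < 1 gives |z| < 7, and by the triangle inequality |3z - 22| ≤ 3·7 + 22 = 43.
Hence |(3z^2 - 4z - 1) − 131| ≤ 43|z + 6| < ε provided |z + 6| < ε/43.
Take δ = min(1, ε/43). Then 0 < |z + 6| < δ gives both |z + 6| < 1 and |z + 6| < ε/43, so |(3z^2 - 4z - 1) − 131| < ε.

δ = min(1, ε/43)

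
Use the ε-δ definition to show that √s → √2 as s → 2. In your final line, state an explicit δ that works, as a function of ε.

δ = min(2, √2·ε)

Let ε > 0. We want δ > 0 such that 0 < |s − 2| < δ implies |√s − √2| < ε.
Rationalise: √s − √2 = (s − 2)/(√s + √2), so |√s − √2| = |s − 2|/(√s + √2).
Restrict δ ≤ 2 so that |s − 2| < 2 forces s > 0, and then √s + √2 > √2.
Hence |√s − √2| < |s − 2|/√2, which is < ε once |s − 2| < √2·ε.
Take δ = min(2, √2·ε). If 0 < |s − 2| < δ then s > 0 and |√s − √2| < |s − 2|/√2 < ε.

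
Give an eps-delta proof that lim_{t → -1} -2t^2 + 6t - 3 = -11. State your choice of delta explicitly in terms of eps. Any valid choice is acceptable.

delta = min(2, eps/14)

Let eps > 0 be given. We want delta > 0 such that 0 < |t + 1| < delta implies |(-2t^2 + 6t - 3) + 11| < eps.
(-2t^2 + 6t - 3) + 11 = -2t^2 + 6t + 8 = (t + 1)(-2t + 8).
So |(-2t^2 + 6t - 3) + 11| = |t + 1|·|-2t + 8|.
Require delta ≤ 2. Then |t + 1| < 2 gives |t| < 3, and by the triangle inequality |-2t + 8| ≤ 2·3 + 8 = 14.
Hence |(-2t^2 + 6t - 3) + 11| ≤ 14|t + 1| < eps provided |t + 1| < eps/14.
Take delta = min(2, eps/14). Then 0 < |t + 1| < delta gives both |t + 1| < 2 and |t + 1| < eps/14, so |(-2t^2 + 6t - 3) + 11| < eps.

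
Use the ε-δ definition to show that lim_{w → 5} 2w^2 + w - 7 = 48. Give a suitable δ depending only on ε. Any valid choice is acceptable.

Let ε > 0. We want δ > 0 such that 0 < |w − 5| < δ implies |(2w^2 + w - 7) − 48| < ε.
(2w^2 + w - 7) − 48 = 2w^2 + w - 55 = (w − 5)(2w + 11).
So |(2w^2 + w - 7) − 48| = |w − 5|·|2w + 11|.
Require δ ≤ 1. Then |w − 5| < 1 gives |w| < 6, and by the triangle inequality |2w + 11| ≤ 2·6 + 11 = 23.
Hence |(2w^2 + w - 7) − 48| ≤ 23|w − 5| < ε provided |w − 5| < ε/23.
Choosing δ = min(1, ε/23) ensures both conditions, hence |(2w^2 + w - 7) − 48| < ε.

δ = min(1, ε/23)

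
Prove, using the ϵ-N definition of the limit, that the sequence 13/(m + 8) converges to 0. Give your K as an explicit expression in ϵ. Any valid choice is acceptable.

K = 13/ϵ

Suppose ϵ > 0. For m ≥ 1, |13/(m + 8) − 0| = 13/(m + 8) ≤ 13/m.
We need 13/m < ϵ, i.e. m > 13/ϵ.
Take K = 13/ϵ. If m > K then |13/(m + 8)| ≤ 13/m < ϵ.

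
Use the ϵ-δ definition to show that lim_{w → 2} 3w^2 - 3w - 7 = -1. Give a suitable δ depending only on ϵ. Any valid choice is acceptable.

δ = min(1, ϵ/12)

Let ϵ > 0. We want δ > 0 such that 0 < |w − 2| < δ implies |(3w^2 - 3w - 7) + 1| < ϵ.
(3w^2 - 3w - 7) + 1 = 3w^2 - 3w - 6 = (w − 2)(3w + 3).
So |(3w^2 - 3w - 7) + 1| = |w − 2|·|3w + 3|.
Require δ ≤ 1. Then |w − 2| < 1 gives |w| < 3, and by the triangle inequality |3w + 3| ≤ 3·3 + 3 = 12.
Hence |(3w^2 - 3w - 7) + 1| ≤ 12|w − 2| < ϵ provided |w − 2| < ϵ/12.
Choosing δ = min(1, ϵ/12) ensures both conditions, hence |(3w^2 - 3w - 7) + 1| < ϵ.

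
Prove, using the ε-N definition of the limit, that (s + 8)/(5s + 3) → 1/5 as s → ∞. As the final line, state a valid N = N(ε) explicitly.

N = (37/25)/ε

Fix ε > 0. We seek N > 0 such that s > N implies |(s + 8)/(5s + 3) − (1/5)| < ε.
(s + 8)/(5s + 3) − (1/5) = (5(s + 8) − (5s + 3)) / (5(5s + 3)) = 37/(5(5s + 3)).
For s > 0 we have 5s + 3 > 5s, so |(s + 8)/(5s + 3) − (1/5)| = 37/(5(5s + 3)) < 37/(5·5s) = (37/25)/s.
Thus |(s + 8)/(5s + 3) − (1/5)| < ε whenever s > (37/25)/ε.
Take N = (37/25)/ε. If s > N then |(s + 8)/(5s + 3) − (1/5)| < (37/25)/s < ε.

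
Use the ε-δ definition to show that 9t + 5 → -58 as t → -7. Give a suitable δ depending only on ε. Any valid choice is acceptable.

δ = ε/9

Let ε > 0. We need δ > 0 so that 0 < |t + 7| < δ implies |(9t + 5) + 58| < ε.
|(9t + 5) + 58| = |9t + 63| = 9|t + 7|.
Thus it suffices that |t + 7| < ε/9.
Take δ = ε/9. If 0 < |t + 7| < δ then |(9t + 5) + 58| = 9|t + 7| < 9·(ε/9) = ε.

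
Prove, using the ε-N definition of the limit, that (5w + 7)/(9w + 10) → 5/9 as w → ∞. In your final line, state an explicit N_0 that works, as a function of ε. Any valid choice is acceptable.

Suppose ε > 0. We seek N_0 > 0 such that w > N_0 implies |(5w + 7)/(9w + 10) − (5/9)| < ε.
(5w + 7)/(9w + 10) − (5/9) = (9(5w + 7) − 5(9w + 10)) / (9(9w + 10)) = 13/(9(9w + 10)).
For w > 0 we have 9w + 10 > 9w, so |(5w + 7)/(9w + 10) − (5/9)| = 13/(9(9w + 10)) < 13/(9·9w) = (13/81)/w.
Thus |(5w + 7)/(9w + 10) − (5/9)| < ε whenever w > (13/81)/ε.
Take N_0 = (13/81)/ε. If w > N_0 then |(5w + 7)/(9w + 10) − (5/9)| < (13/81)/w < ε.

N_0 = (13/81)/ε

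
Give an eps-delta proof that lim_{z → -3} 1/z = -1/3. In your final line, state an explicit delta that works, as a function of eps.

delta = min(3/2, (9/2)eps)

Suppose eps > 0. We seek delta > 0 such that 0 < |z + 3| < delta implies |1/z + 1/3| < eps.
|1/z + 1/3| = |-3 − z|/(3·|z|) = |z + 3|/(3|z|).
Require delta ≤ 3/2 so that |z| > 3 − 3/2 = 3/2, hence 3|z| > 9/2.
Then |1/z + 1/3| < |z + 3|/(9/2), which is < eps when |z + 3| < (9/2)eps.
Take delta = min(3/2, (9/2)eps). Then 0 < |z + 3| < delta gives both |z + 3| < 3/2 and |z + 3| < (9/2)eps, so |1/z + 1/3| < eps.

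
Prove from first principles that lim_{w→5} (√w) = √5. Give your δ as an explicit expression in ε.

δ = min(5, √5·ε)

Let ε > 0 be given. We want δ > 0 such that 0 < |w − 5| < δ implies |√w − √5| < ε.
Multiplying by the conjugate, |√w − √5| = |w − 5|/(√w + √5).
Restrict δ ≤ 5 so that |w − 5| < 5 forces w > 0, and then √w + √5 > √5.
Hence |√w − √5| < |w − 5|/√5, which is < ε once |w − 5| < √5·ε.
Take δ = min(5, √5·ε). If 0 < |w − 5| < δ then w > 0 and |√w − √5| < |w − 5|/√5 < ε.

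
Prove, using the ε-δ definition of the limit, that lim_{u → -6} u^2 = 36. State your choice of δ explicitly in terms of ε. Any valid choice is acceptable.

Let ε > 0 be given. We seek δ > 0 with 0 < |u + 6| < δ ⇒ |u^2 − 36| < ε.
Factor: u^2 − 36 = (u + 6)(u - 6), so |u^2 − 36| = |u + 6|·|u - 6|.
Restrict δ ≤ 1. Then |u + 6| < 1 gives |u| < 7, so by the triangle inequality |u - 6| ≤ 7 + 6 = 13.
Hence |u^2 − 36| ≤ 13|u + 6|, which is < ε once |u + 6| < ε/13.
Take δ = min(1, ε/13). If 0 < |u + 6| < δ then both bounds hold and |u^2 − 36| ≤ 13|u + 6| < 13·(ε/13) = ε.

δ = min(1, ε/13)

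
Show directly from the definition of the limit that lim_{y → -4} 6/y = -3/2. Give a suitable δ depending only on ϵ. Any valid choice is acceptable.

δ = min(2, (4/3)ϵ)

Fix ϵ > 0. We seek δ > 0 such that 0 < |y + 4| < δ implies |6/y + 3/2| < ϵ.
|6/y + 3/2| = 6·|-4 − y|/(4·|y|) = 6|y + 4|/(4|y|).
Require δ ≤ 2 so that |y| > 4 − 2 = 2, hence 4|y| > 8.
Then |6/y + 3/2| < 6|y + 4|/8, which is < ϵ when |y + 4| < (4/3)ϵ.
Take δ = min(2, (4/3)ϵ). Then 0 < |y + 4| < δ gives both |y + 4| < 2 and |y + 4| < (4/3)ϵ, so |6/y + 3/2| < ϵ.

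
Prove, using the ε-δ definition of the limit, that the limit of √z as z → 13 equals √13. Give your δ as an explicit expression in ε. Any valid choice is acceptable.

Fix ε > 0. We want δ > 0 such that 0 < |z − 13| < δ implies |√z − √13| < ε.
Rationalise: √z − √13 = (z − 13)/(√z + √13), so |√z − √13| = |z − 13|/(√z + √13).
Restrict δ ≤ 13 so that |z − 13| < 13 forces z > 0, and then √z + √13 > √13.
Hence |√z − √13| < |z − 13|/√13, which is < ε once |z − 13| < √13·ε.
Take δ = min(13, √13·ε). If 0 < |z − 13| < δ then z > 0 and |√z − √13| < |z − 13|/√13 < ε.

δ = min(13, √13·ε)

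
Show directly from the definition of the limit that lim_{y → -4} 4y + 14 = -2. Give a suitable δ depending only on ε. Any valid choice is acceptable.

Let ε > 0. We need δ > 0 so that 0 < |y + 4| < δ implies |(4y + 14) + 2| < ε.
|(4y + 14) + 2| = |4y + 16| = 4|y + 4|.
Thus it suffices that |y + 4| < ε/4.
Take δ = ε/4. If 0 < |y + 4| < δ then |(4y + 14) + 2| = 4|y + 4| < 4·(ε/4) = ε.

δ = ε/4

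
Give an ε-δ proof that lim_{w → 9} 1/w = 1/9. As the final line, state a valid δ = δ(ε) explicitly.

δ = min(9/2, (81/2)ε)

Fix ε > 0. We seek δ > 0 such that 0 < |w − 9| < δ implies |1/w − (1/9)| < ε.
|1/w − (1/9)| = |9 − w|/(9·|w|) = |w − 9|/(9|w|).
Restrict δ ≤ 9/2. Then |w − 9| < 9/2 gives |w| > 9/2, so 9|w| > 81/2.
Then |1/w − (1/9)| < |w − 9|/(81/2), which is < ε when |w − 9| < (81/2)ε.
Take δ = min(9/2, (81/2)ε). Then 0 < |w − 9| < δ gives both |w − 9| < 9/2 and |w − 9| < (81/2)ε, so |1/w − (1/9)| < ε.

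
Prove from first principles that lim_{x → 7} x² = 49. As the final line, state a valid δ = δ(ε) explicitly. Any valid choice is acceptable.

δ = min(1, ε/15)

Let ε > 0 be given. We seek δ > 0 with 0 < |x − 7| < δ ⇒ |x² − 49| < ε.
Factor: x² − 49 = (x − 7)(x + 7), so |x² − 49| = |x − 7|·|x + 7|.
Impose δ ≤ 1 so that |x| < 8; then |x + 7| ≤ 15.
Hence |x² − 49| ≤ 15|x − 7|, which is < ε once |x − 7| < ε/15.
Take δ = min(1, ε/15). If 0 < |x − 7| < δ then both bounds hold and |x² − 49| ≤ 15|x − 7| < 15·(ε/15) = ε.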